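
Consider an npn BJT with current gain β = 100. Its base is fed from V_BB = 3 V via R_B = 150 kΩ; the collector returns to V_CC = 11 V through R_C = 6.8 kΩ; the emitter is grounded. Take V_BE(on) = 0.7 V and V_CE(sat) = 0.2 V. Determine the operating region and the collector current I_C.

Assume active. Base-emitter loop: I_B = (V_BB − V_BE)/R_B = (3 − 0.7)/150 = 0.0153 mA.
I_C = β·I_B = 100×0.0153 = 1.53 mA.
V_CE = V_CC − I_C·R_C = 11 − 1.53×6.8 = 0.573 V > V_CE(sat), so the active-region assumption holds.

active; I_C ≈ 1.5 mA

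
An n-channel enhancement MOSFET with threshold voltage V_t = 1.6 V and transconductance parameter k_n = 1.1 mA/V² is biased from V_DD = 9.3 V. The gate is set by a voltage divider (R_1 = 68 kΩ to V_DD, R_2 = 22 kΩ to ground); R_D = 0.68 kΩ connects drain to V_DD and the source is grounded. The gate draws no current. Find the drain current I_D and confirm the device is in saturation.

V_G = V_DD·R_2/(R_1+R_2) = 9.3×22/90 = 2.27 V. With the source grounded, V_GS = V_G = 2.27 V.
Assume saturation: I_D = (k_n/2)(V_GS − V_t)² = (1.1/2)×(2.27 − 1.6)² = 0.55×0.673² = 0.249 mA.
V_DS = V_DD − I_D·R_D = 9.3 − 0.249×0.68 = 9.13 V.
Saturation requires V_DS ≥ V_GS − V_t = 0.673 V; 9.13 ≥ 0.673 ✓.

I_D ≈ 0.25 mA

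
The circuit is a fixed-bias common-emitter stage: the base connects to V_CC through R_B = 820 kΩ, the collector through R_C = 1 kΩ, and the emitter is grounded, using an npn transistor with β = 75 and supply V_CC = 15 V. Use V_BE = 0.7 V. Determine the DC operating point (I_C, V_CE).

Base loop: V_CC = I_B·R_B + V_BE, so I_B = (15 − 0.7)/820 kΩ = 0.0174 mA.
In the active region I_C = β·I_B = 75 × 0.0174 = 1.31 mA.
Collector loop: V_CE = V_CC − I_C·R_C = 15 − 1.31×1 = 13.7 V.
Since V_CE = 13.7 V > V_CE(sat) ≈ 0.2 V, the transistor is in the active region as assumed.

I_C ≈ 1.3 mA, V_CE ≈ 14 V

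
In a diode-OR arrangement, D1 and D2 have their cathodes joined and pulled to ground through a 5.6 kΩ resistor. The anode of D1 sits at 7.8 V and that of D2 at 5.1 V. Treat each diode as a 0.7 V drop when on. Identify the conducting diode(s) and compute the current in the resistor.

Only D1 conducts; I_R ≈ 1.3 mA

Assume both conduct. Then node N would need to be at both 7.8−0.7 = 7.1 V and 5.1−0.7 = 4.4 V, which is impossible.
Assume only D1 conducts: V_N = 7.8 − 0.7 = 7.1 V, so I_R = 7.1/5.6 = 1.27 mA.
Check D2: its anode-to-cathode voltage is 5.1 − 7.1 = -2 V < 0.7 V, so it is off. The assumption is consistent.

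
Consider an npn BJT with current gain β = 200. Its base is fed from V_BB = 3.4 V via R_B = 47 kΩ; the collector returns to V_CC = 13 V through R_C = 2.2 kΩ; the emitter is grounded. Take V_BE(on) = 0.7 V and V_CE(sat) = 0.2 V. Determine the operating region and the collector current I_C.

saturation; I_C ≈ 5.8 mA

Assume active: I_B = (3.4 − 0.7)/47 = 0.0574 mA, giving I_C = β·I_B = 11.5 mA.
But then V_CE = 13 − 11.5×2.2 = -12.3 V < V_CE(sat) = 0.2 V — impossible in the active region.
So the transistor is saturated. With V_CE = 0.2 V, I_C = (V_CC − 0.2)/R_C = 12.8/2.2 = 5.82 mA.
Check: β·I_B = 11.5 mA > I_C = 5.82 mA, confirming saturation.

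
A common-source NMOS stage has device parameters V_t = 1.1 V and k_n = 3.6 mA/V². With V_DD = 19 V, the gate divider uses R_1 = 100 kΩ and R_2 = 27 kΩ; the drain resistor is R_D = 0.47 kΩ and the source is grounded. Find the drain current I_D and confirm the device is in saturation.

V_G = V_DD·R_2/(R_1+R_2) = 19×27/127 = 4.04 V. With the source grounded, V_GS = V_G = 4.04 V.
Assume saturation: I_D = (k_n/2)(V_GS − V_t)² = (3.6/2)×(4.04 − 1.1)² = 1.8×2.94² = 15.6 mA.
V_DS = V_DD − I_D·R_D = 19 − 15.6×0.47 = 11.7 V.
Saturation requires V_DS ≥ V_GS − V_t = 2.94 V; 11.7 ≥ 2.94 ✓.

I_D ≈ 16 mA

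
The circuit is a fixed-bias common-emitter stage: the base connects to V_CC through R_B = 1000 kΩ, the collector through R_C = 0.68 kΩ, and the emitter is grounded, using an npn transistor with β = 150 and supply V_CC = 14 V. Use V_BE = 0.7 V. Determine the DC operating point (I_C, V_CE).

Base loop: V_CC = I_B·R_B + V_BE, so I_B = (14 − 0.7)/1000 kΩ = 0.0133 mA.
In the active region I_C = β·I_B = 150 × 0.0133 = 2 mA.
Collector loop: V_CE = V_CC − I_C·R_C = 14 − 2×0.68 = 12.6 V.
Since V_CE = 12.6 V > V_CE(sat) ≈ 0.2 V, the transistor is in the active region as assumed.

I_C ≈ 2 mA, V_CE ≈ 13 V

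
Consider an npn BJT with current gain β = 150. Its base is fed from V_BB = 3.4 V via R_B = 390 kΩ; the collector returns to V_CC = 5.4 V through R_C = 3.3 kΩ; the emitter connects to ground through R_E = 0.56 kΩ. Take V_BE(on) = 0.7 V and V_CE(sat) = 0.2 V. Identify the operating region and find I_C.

active; I_C ≈ 0.85 mA

Assume active. Base-emitter loop: I_B = (V_BB − V_BE)/(R_B + (β+1)R_E) = (3.4 − 0.7)/(390 + 151×0.56) = 0.00569 mA.
I_C = β·I_B = 150×0.00569 = 0.853 mA.
V_CE = V_CC − I_C·R_C − I_E·R_E = 5.4 − 0.853×3.3 − 0.859×0.56 = 2.1 V > V_CE(sat), so the active-region assumption holds.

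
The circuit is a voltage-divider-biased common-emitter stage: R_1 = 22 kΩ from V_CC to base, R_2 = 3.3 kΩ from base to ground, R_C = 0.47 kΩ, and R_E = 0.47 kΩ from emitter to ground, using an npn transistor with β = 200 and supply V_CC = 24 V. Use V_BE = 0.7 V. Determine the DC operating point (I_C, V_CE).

Thevenize the base divider: V_Th = V_CC·R_2/(R_1+R_2) = 24×3.3/25.3 = 3.13 V, R_Th = R_1‖R_2 = 2.87 kΩ.
Base-emitter loop: V_Th = I_B·R_Th + V_BE + (β+1)I_B·R_E, so I_B = (3.13 − 0.7) / (2.87 + 201×0.47) = 0.025 mA.
I_C = β·I_B = 200×0.025 = 4.99 mA, and I_E = (β+1)I_B = 5.02 mA.
V_CE = V_CC − I_C·R_C − I_E·R_E = 24 − 4.99×0.47 − 5.02×0.47 = 19.3 V.
V_CE = 19.3 V > 0.2 V confirms active-region operation.

I_C ≈ 5 mA, V_CE ≈ 19 V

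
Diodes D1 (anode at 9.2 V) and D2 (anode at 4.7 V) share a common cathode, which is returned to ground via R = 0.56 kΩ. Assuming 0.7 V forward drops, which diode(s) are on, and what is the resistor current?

Assume both conduct. Then node N would need to be at both 9.2−0.7 = 8.5 V and 4.7−0.7 = 4 V, which is impossible.
Assume only D1 conducts: V_N = 9.2 − 0.7 = 8.5 V, so I_R = 8.5/0.56 = 15.2 mA.
Check D2: its anode-to-cathode voltage is 4.7 − 8.5 = -3.8 V < 0.7 V, so it is off. The assumption is consistent.

Only D1 conducts; I_R ≈ 15 mA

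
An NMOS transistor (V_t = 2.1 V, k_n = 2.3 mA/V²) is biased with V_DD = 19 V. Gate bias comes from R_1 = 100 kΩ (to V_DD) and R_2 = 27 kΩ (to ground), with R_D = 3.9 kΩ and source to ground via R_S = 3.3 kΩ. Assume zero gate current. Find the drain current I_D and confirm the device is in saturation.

V_G = V_DD·R_2/(R_1+R_2) = 19×27/127 = 4.04 V.
Assume saturation: I_D = (k_n/2)(V_GS − V_t)² with V_GS = V_G − I_D·R_S = 4.04 − 3.3·I_D.
Substituting gives 12.5·I_D² − 15.7·I_D + 4.33 = 0, with roots I_D = 0.407 or 0.848 mA.
The root I_D = 0.848 mA gives V_GS = 1.24 V ≤ V_t, so take I_D = 0.407 mA.
Then V_GS = 2.7 V and V_DS = V_DD − I_D(R_D+R_S) = 19 − 0.407×7.2 = 16.1 V.
Saturation requires V_DS ≥ V_GS − V_t = 0.595 V; 16.1 ≥ 0.595 ✓.

I_D ≈ 0.41 mA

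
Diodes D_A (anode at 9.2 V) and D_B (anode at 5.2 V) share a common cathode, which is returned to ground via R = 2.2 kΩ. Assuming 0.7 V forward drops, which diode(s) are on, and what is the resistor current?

Assume both conduct. Then node N would need to be at both 9.2−0.7 = 8.5 V and 5.2−0.7 = 4.5 V, which is impossible.
Assume only D_A conducts: V_N = 9.2 − 0.7 = 8.5 V, so I_R = 8.5/2.2 = 3.86 mA.
Check D_B: its anode-to-cathode voltage is 5.2 − 8.5 = -3.3 V < 0.7 V, so it is off. The assumption is consistent.

Only D_A conducts; I_R ≈ 3.9 mA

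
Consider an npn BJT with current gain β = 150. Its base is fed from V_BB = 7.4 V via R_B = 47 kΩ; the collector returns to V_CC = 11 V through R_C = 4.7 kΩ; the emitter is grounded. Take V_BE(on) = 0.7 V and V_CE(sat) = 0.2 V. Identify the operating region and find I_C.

Assume active: I_B = (7.4 − 0.7)/47 = 0.143 mA, giving I_C = β·I_B = 21.4 mA.
But then V_CE = 11 − 21.4×4.7 = -89.5 V < V_CE(sat) = 0.2 V — impossible in the active region.
So the transistor is saturated. With V_CE = 0.2 V, I_C = (V_CC − 0.2)/R_C = 10.8/4.7 = 2.3 mA.
Check: β·I_B = 21.4 mA > I_C = 2.3 mA, confirming saturation.

saturation; I_C ≈ 2.3 mA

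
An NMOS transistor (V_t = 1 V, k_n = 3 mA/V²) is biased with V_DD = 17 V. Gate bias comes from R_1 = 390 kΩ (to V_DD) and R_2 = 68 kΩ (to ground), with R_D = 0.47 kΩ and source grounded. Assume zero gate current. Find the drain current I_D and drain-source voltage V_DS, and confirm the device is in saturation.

I_D ≈ 3.5 mA, V_DS ≈ 15 V

V_G = V_DD·R_2/(R_1+R_2) = 17×68/458 = 2.52 V. With the source grounded, V_GS = V_G = 2.52 V.
Assume saturation: I_D = (k_n/2)(V_GS − V_t)² = (3/2)×(2.52 − 1)² = 1.5×1.52² = 3.48 mA.
V_DS = V_DD − I_D·R_D = 17 − 3.48×0.47 = 15.4 V.
Saturation requires V_DS ≥ V_GS − V_t = 1.52 V; 15.4 ≥ 1.52 ✓.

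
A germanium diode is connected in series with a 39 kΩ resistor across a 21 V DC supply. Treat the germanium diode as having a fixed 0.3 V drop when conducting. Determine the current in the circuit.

KVL around the loop: 21 = V_D + I·R = 0.3 + I × 39 kΩ.
So I = (21 − 0.3) / 39 kΩ = 20.7 / 39 = 0.531 mA.

I ≈ 0.53 mA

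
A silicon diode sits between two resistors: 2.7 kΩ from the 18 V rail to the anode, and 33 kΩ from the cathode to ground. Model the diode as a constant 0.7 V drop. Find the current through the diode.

I ≈ 0.48 mA

The two resistors are in series with the diode, so KVL gives 18 = I·2.7 + 0.7 + I·33.
I = (18 − 0.7) / (2.7 + 33) kΩ = 17.3 / 35.7 = 0.485 mA.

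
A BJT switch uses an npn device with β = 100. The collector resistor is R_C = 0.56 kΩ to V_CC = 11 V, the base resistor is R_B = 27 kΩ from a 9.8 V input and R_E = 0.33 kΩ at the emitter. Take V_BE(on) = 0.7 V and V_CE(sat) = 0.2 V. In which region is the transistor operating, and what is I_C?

Assume active: I_B = (9.8 − 0.7)/(27 + 101×0.33) = 0.151 mA, I_C = β·I_B = 15.1 mA.
Then V_CE = 11 − 15.1×0.56 − 15.2×0.33 = -2.47 V < 0.2 V — the active assumption fails.
Re-solve with V_CE = 0.2 V. KCL at the emitter: V_E/R_E = (V_BB−0.7−V_E)/R_B + (V_CC−0.2−V_E)/R_C, giving V_E = 4.04 V.
I_C = (V_CC − 0.2 − V_E)/R_C = (10.8 − 4.04)/0.56 = 12.1 mA.
Check: I_B = (9.1 − 4.04)/27 = 0.187 mA, and β·I_B = 18.7 mA > I_C, confirming saturation.

saturation; I_C ≈ 12 mA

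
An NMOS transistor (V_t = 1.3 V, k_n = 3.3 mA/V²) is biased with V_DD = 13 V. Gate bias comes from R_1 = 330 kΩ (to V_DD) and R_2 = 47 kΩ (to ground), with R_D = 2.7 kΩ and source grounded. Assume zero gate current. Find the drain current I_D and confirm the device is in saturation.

I_D ≈ 0.17 mA

V_G = V_DD·R_2/(R_1+R_2) = 13×47/377 = 1.62 V. With the source grounded, V_GS = V_G = 1.62 V.
Assume saturation: I_D = (k_n/2)(V_GS − V_t)² = (3.3/2)×(1.62 − 1.3)² = 1.65×0.321² = 0.17 mA.
V_DS = V_DD − I_D·R_D = 13 − 0.17×2.7 = 12.5 V.
Saturation requires V_DS ≥ V_GS − V_t = 0.321 V; 12.5 ≥ 0.321 ✓.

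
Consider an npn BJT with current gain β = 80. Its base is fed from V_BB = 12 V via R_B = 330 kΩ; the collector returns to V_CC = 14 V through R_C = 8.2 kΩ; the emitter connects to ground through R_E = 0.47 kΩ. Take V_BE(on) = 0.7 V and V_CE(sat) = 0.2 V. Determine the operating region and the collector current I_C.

Assume active: I_B = (12 − 0.7)/(330 + 81×0.47) = 0.0307 mA, I_C = β·I_B = 2.46 mA.
Then V_CE = 14 − 2.46×8.2 − 2.49×0.47 = -7.31 V < 0.2 V — the active assumption fails.
Re-solve with V_CE = 0.2 V. KCL at the emitter: V_E/R_E = (V_BB−0.7−V_E)/R_B + (V_CC−0.2−V_E)/R_C, giving V_E = 0.762 V.
I_C = (V_CC − 0.2 − V_E)/R_C = (13.8 − 0.762)/8.2 = 1.59 mA.
Check: I_B = (11.3 − 0.762)/330 = 0.0319 mA, and β·I_B = 2.55 mA > I_C, confirming saturation.

saturation; I_C ≈ 1.6 mA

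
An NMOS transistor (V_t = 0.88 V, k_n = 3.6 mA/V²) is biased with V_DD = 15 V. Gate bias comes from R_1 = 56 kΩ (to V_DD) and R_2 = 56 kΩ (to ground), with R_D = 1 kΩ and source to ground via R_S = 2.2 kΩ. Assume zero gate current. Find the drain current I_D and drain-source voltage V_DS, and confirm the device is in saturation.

I_D ≈ 2.5 mA, V_DS ≈ 7.1 V

V_G = V_DD·R_2/(R_1+R_2) = 15×56/112 = 7.5 V.
Assume saturation: I_D = (k_n/2)(V_GS − V_t)² with V_GS = V_G − I_D·R_S = 7.5 − 2.2·I_D.
Substituting gives 8.71·I_D² − 53.4·I_D + 78.9 = 0, with roots I_D = 2.48 or 3.66 mA.
The root I_D = 3.66 mA gives V_GS = -0.545 V ≤ V_t, so take I_D = 2.48 mA.
Then V_GS = 2.05 V and V_DS = V_DD − I_D(R_D+R_S) = 15 − 2.48×3.2 = 7.08 V.
Saturation requires V_DS ≥ V_GS − V_t = 1.17 V; 7.08 ≥ 1.17 ✓.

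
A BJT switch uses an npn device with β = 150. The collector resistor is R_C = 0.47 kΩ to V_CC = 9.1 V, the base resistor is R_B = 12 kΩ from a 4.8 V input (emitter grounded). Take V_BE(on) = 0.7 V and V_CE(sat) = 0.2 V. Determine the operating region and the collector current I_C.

saturation; I_C ≈ 19 mA

Assume active: I_B = (4.8 − 0.7)/12 = 0.342 mA, giving I_C = β·I_B = 51.2 mA.
But then V_CE = 9.1 − 51.2×0.47 = -15 V < V_CE(sat) = 0.2 V — impossible in the active region.
So the transistor is saturated. With V_CE = 0.2 V, I_C = (V_CC − 0.2)/R_C = 8.9/0.47 = 18.9 mA.
Check: β·I_B = 51.2 mA > I_C = 18.9 mA, confirming saturation.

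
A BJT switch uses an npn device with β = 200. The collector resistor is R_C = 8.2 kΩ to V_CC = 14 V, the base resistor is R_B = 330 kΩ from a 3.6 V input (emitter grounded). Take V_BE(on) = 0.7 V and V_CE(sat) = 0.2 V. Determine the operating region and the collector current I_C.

saturation; I_C ≈ 1.7 mA

Assume active: I_B = (3.6 − 0.7)/330 = 0.00879 mA, giving I_C = β·I_B = 1.76 mA.
But then V_CE = 14 − 1.76×8.2 = -0.412 V < V_CE(sat) = 0.2 V — impossible in the active region.
So the transistor is saturated. With V_CE = 0.2 V, I_C = (V_CC − 0.2)/R_C = 13.8/8.2 = 1.68 mA.
Check: β·I_B = 1.76 mA > I_C = 1.68 mA, confirming saturation.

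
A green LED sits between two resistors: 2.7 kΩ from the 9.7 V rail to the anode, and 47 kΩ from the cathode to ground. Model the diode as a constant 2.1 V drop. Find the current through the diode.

The two resistors are in series with the diode, so KVL gives 9.7 = I·2.7 + 2.1 + I·47.
I = (9.7 − 2.1) / (2.7 + 47) kΩ = 7.6 / 49.7 = 0.153 mA.

I ≈ 0.15 mA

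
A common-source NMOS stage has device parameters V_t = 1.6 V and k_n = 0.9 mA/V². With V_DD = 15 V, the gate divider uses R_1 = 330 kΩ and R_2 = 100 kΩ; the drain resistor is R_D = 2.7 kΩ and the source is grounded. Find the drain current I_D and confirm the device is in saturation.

V_G = V_DD·R_2/(R_1+R_2) = 15×100/430 = 3.49 V. With the source grounded, V_GS = V_G = 3.49 V.
Assume saturation: I_D = (k_n/2)(V_GS − V_t)² = (0.9/2)×(3.49 − 1.6)² = 0.45×1.89² = 1.6 mA.
V_DS = V_DD − I_D·R_D = 15 − 1.6×2.7 = 10.7 V.
Saturation requires V_DS ≥ V_GS − V_t = 1.89 V; 10.7 ≥ 1.89 ✓.

I_D ≈ 1.6 mA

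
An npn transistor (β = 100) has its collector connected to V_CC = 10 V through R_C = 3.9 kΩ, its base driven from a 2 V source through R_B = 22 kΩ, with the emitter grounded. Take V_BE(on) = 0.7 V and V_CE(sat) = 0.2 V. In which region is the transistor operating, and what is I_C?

Assume active: I_B = (2 − 0.7)/22 = 0.0591 mA, giving I_C = β·I_B = 5.91 mA.
But then V_CE = 10 − 5.91×3.9 = -13 V < V_CE(sat) = 0.2 V — impossible in the active region.
So the transistor is saturated. With V_CE = 0.2 V, I_C = (V_CC − 0.2)/R_C = 9.8/3.9 = 2.51 mA.
Check: β·I_B = 5.91 mA > I_C = 2.51 mA, confirming saturation.

saturation; I_C ≈ 2.5 mA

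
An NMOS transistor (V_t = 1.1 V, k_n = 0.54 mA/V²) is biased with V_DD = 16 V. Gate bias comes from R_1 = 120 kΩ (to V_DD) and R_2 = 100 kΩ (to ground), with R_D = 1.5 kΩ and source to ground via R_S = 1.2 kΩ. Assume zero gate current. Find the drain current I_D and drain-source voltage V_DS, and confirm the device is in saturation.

I_D ≈ 2.6 mA, V_DS ≈ 9.1 V

V_G = V_DD·R_2/(R_1+R_2) = 16×100/220 = 7.27 V.
Assume saturation: I_D = (k_n/2)(V_GS − V_t)² with V_GS = V_G − I_D·R_S = 7.27 − 1.2·I_D.
Substituting gives 0.389·I_D² − 5·I_D + 10.3 = 0, with roots I_D = 2.57 or 10.3 mA.
The root I_D = 10.3 mA gives V_GS = -5.07 V ≤ V_t, so take I_D = 2.57 mA.
Then V_GS = 4.19 V and V_DS = V_DD − I_D(R_D+R_S) = 16 − 2.57×2.7 = 9.06 V.
Saturation requires V_DS ≥ V_GS − V_t = 3.09 V; 9.06 ≥ 3.09 ✓.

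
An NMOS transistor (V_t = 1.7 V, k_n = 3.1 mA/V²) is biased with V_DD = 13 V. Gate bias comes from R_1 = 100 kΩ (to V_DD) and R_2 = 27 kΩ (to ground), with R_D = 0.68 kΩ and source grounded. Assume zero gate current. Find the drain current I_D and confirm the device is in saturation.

I_D ≈ 1.8 mA

V_G = V_DD·R_2/(R_1+R_2) = 13×27/127 = 2.76 V. With the source grounded, V_GS = V_G = 2.76 V.
Assume saturation: I_D = (k_n/2)(V_GS − V_t)² = (3.1/2)×(2.76 − 1.7)² = 1.55×1.06² = 1.75 mA.
V_DS = V_DD − I_D·R_D = 13 − 1.75×0.68 = 11.8 V.
Saturation requires V_DS ≥ V_GS − V_t = 1.06 V; 11.8 ≥ 1.06 ✓.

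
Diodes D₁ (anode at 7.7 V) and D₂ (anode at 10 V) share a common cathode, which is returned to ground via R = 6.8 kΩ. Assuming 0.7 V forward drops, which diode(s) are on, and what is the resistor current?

Assume both conduct. Then node N would need to be at both 7.7−0.7 = 7 V and 10−0.7 = 9.3 V, which is impossible.
Assume only D₂ conducts: V_N = 10 − 0.7 = 9.3 V, so I_R = 9.3/6.8 = 1.37 mA.
Check D₁: its anode-to-cathode voltage is 7.7 − 9.3 = -1.6 V < 0.7 V, so it is off. The assumption is consistent.

Only D₂ conducts; I_R ≈ 1.4 mA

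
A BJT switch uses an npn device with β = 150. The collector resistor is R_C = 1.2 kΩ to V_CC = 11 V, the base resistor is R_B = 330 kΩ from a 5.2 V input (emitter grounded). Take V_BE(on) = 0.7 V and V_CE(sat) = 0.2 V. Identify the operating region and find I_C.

active; I_C ≈ 2 mA

Assume active. Base-emitter loop: I_B = (V_BB − V_BE)/R_B = (5.2 − 0.7)/330 = 0.0136 mA.
I_C = β·I_B = 150×0.0136 = 2.05 mA.
V_CE = V_CC − I_C·R_C = 11 − 2.05×1.2 = 8.55 V > V_CE(sat), so the active-region assumption holds.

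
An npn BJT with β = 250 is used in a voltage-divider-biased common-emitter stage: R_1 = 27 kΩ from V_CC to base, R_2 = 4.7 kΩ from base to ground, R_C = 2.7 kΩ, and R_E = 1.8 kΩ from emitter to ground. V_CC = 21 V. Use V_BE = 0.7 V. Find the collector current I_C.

Thevenize the base divider: V_Th = V_CC·R_2/(R_1+R_2) = 21×4.7/31.7 = 3.11 V, R_Th = R_1‖R_2 = 4 kΩ.
Base-emitter loop: V_Th = I_B·R_Th + V_BE + (β+1)I_B·R_E, so I_B = (3.11 − 0.7) / (4 + 251×1.8) = 0.0053 mA.
I_C = β·I_B = 250×0.0053 = 1.32 mA, and I_E = (β+1)I_B = 1.33 mA.
V_CE = V_CC − I_C·R_C − I_E·R_E = 21 − 1.32×2.7 − 1.33×1.8 = 15 V.
V_CE = 15 V > 0.2 V confirms active-region operation.

I_C ≈ 1.3 mA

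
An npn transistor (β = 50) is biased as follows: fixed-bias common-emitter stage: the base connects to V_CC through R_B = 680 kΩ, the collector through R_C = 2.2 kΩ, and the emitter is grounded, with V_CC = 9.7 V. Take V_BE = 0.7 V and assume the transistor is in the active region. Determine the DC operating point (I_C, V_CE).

I_C ≈ 0.66 mA, V_CE ≈ 8.2 V

Base loop: V_CC = I_B·R_B + V_BE, so I_B = (9.7 − 0.7)/680 kΩ = 0.0132 mA.
In the active region I_C = β·I_B = 50 × 0.0132 = 0.662 mA.
Collector loop: V_CE = V_CC − I_C·R_C = 9.7 − 0.662×2.2 = 8.24 V.
Since V_CE = 8.24 V > V_CE(sat) ≈ 0.2 V, the transistor is in the active region as assumed.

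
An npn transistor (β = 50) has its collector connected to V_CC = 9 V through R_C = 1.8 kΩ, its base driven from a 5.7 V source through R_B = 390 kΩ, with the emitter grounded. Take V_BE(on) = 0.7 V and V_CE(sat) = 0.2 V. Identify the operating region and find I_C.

Assume active. Base-emitter loop: I_B = (V_BB − V_BE)/R_B = (5.7 − 0.7)/390 = 0.0128 mA.
I_C = β·I_B = 50×0.0128 = 0.641 mA.
V_CE = V_CC − I_C·R_C = 9 − 0.641×1.8 = 7.85 V > V_CE(sat), so the active-region assumption holds.

active; I_C ≈ 0.64 mA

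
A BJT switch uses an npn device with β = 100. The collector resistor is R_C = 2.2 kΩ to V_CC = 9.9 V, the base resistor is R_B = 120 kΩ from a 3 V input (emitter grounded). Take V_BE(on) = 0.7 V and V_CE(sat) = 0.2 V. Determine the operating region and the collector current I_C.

active; I_C ≈ 1.9 mA

Assume active. Base-emitter loop: I_B = (V_BB − V_BE)/R_B = (3 − 0.7)/120 = 0.0192 mA.
I_C = β·I_B = 100×0.0192 = 1.92 mA.
V_CE = V_CC − I_C·R_C = 9.9 − 1.92×2.2 = 5.68 V > V_CE(sat), so the active-region assumption holds.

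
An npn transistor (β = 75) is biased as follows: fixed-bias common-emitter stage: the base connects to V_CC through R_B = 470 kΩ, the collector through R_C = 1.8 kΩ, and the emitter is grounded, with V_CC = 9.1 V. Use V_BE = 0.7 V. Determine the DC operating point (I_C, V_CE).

I_C ≈ 1.3 mA, V_CE ≈ 6.7 V

Base loop: V_CC = I_B·R_B + V_BE, so I_B = (9.1 − 0.7)/470 kΩ = 0.0179 mA.
In the active region I_C = β·I_B = 75 × 0.0179 = 1.34 mA.
Collector loop: V_CE = V_CC − I_C·R_C = 9.1 − 1.34×1.8 = 6.69 V.
Since V_CE = 6.69 V > V_CE(sat) ≈ 0.2 V, the transistor is in the active region as assumed.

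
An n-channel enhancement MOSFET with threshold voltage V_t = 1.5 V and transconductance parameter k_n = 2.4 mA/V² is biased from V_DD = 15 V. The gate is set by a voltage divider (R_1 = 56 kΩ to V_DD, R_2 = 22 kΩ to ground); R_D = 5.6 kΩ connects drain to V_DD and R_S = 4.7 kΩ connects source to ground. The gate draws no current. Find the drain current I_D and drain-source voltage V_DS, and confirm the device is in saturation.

I_D ≈ 0.45 mA, V_DS ≈ 10 V

V_G = V_DD·R_2/(R_1+R_2) = 15×22/78 = 4.23 V.
Assume saturation: I_D = (k_n/2)(V_GS − V_t)² with V_GS = V_G − I_D·R_S = 4.23 − 4.7·I_D.
Substituting gives 26.5·I_D² − 31.8·I_D + 8.95 = 0, with roots I_D = 0.451 or 0.749 mA.
The root I_D = 0.749 mA gives V_GS = 0.71 V ≤ V_t, so take I_D = 0.451 mA.
Then V_GS = 2.11 V and V_DS = V_DD − I_D(R_D+R_S) = 15 − 0.451×10.3 = 10.4 V.
Saturation requires V_DS ≥ V_GS − V_t = 0.613 V; 10.4 ≥ 0.613 ✓.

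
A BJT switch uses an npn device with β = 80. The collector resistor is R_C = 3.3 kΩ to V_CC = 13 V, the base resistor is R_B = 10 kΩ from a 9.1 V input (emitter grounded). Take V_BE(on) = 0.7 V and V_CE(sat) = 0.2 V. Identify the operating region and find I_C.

saturation; I_C ≈ 3.9 mA

Assume active: I_B = (9.1 − 0.7)/10 = 0.84 mA, giving I_C = β·I_B = 67.2 mA.
But then V_CE = 13 − 67.2×3.3 = -209 V < V_CE(sat) = 0.2 V — impossible in the active region.
So the transistor is saturated. With V_CE = 0.2 V, I_C = (V_CC − 0.2)/R_C = 12.8/3.3 = 3.88 mA.
Check: β·I_B = 67.2 mA > I_C = 3.88 mA, confirming saturation.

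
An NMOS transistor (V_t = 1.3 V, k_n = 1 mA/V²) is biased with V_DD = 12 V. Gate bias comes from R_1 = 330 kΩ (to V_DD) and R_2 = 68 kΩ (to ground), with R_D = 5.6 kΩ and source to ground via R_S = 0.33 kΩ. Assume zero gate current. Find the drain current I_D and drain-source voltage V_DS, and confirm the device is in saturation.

V_G = V_DD·R_2/(R_1+R_2) = 12×68/398 = 2.05 V.
Assume saturation: I_D = (k_n/2)(V_GS − V_t)² with V_GS = V_G − I_D·R_S = 2.05 − 0.33·I_D.
Substituting gives 0.0545·I_D² − 1.25·I_D + 0.281 = 0, with roots I_D = 0.228 or 22.7 mA.
The root I_D = 22.7 mA gives V_GS = -5.44 V ≤ V_t, so take I_D = 0.228 mA.
Then V_GS = 1.98 V and V_DS = V_DD − I_D(R_D+R_S) = 12 − 0.228×5.93 = 10.6 V.
Saturation requires V_DS ≥ V_GS − V_t = 0.675 V; 10.6 ≥ 0.675 ✓.

I_D ≈ 0.23 mA, V_DS ≈ 11 V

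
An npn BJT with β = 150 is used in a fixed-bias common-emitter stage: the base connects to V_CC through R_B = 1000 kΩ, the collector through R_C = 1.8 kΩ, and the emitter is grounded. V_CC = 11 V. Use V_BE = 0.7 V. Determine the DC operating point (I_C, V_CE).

Base loop: V_CC = I_B·R_B + V_BE, so I_B = (11 − 0.7)/1000 kΩ = 0.0103 mA.
In the active region I_C = β·I_B = 150 × 0.0103 = 1.54 mA.
Collector loop: V_CE = V_CC − I_C·R_C = 11 − 1.54×1.8 = 8.22 V.
Since V_CE = 8.22 V > V_CE(sat) ≈ 0.2 V, the transistor is in the active region as assumed.

I_C ≈ 1.5 mA, V_CE ≈ 8.2 V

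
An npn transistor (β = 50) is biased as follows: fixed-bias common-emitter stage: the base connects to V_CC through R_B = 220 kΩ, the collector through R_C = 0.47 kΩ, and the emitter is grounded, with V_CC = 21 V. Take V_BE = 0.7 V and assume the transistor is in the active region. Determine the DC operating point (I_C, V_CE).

Base loop: V_CC = I_B·R_B + V_BE, so I_B = (21 − 0.7)/220 kΩ = 0.0923 mA.
In the active region I_C = β·I_B = 50 × 0.0923 = 4.61 mA.
Collector loop: V_CE = V_CC − I_C·R_C = 21 − 4.61×0.47 = 18.8 V.
Since V_CE = 18.8 V > V_CE(sat) ≈ 0.2 V, the transistor is in the active region as assumed.

I_C ≈ 4.6 mA, V_CE ≈ 19 V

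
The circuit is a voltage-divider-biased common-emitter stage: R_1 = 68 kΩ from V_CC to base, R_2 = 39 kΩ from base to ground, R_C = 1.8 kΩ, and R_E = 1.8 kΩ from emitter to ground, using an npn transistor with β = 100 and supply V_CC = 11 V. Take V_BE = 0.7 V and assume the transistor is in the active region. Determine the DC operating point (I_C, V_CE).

I_C ≈ 1.6 mA, V_CE ≈ 5.2 V

Thevenize the base divider: V_Th = V_CC·R_2/(R_1+R_2) = 11×39/107 = 4.01 V, R_Th = R_1‖R_2 = 24.8 kΩ.
Base-emitter loop: V_Th = I_B·R_Th + V_BE + (β+1)I_B·R_E, so I_B = (4.01 − 0.7) / (24.8 + 101×1.8) = 0.016 mA.
I_C = β·I_B = 100×0.016 = 1.6 mA, and I_E = (β+1)I_B = 1.62 mA.
V_CE = V_CC − I_C·R_C − I_E·R_E = 11 − 1.6×1.8 − 1.62×1.8 = 5.2 V.
V_CE = 5.2 V > 0.2 V confirms active-region operation.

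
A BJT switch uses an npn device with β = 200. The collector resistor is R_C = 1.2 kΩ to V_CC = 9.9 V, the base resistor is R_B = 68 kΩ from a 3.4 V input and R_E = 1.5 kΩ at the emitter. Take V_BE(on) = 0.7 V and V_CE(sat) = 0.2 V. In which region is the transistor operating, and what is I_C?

active; I_C ≈ 1.5 mA

Assume active. Base-emitter loop: I_B = (V_BB − V_BE)/(R_B + (β+1)R_E) = (3.4 − 0.7)/(68 + 201×1.5) = 0.00731 mA.
I_C = β·I_B = 200×0.00731 = 1.46 mA.
V_CE = V_CC − I_C·R_C − I_E·R_E = 9.9 − 1.46×1.2 − 1.47×1.5 = 5.94 V > V_CE(sat), so the active-region assumption holds.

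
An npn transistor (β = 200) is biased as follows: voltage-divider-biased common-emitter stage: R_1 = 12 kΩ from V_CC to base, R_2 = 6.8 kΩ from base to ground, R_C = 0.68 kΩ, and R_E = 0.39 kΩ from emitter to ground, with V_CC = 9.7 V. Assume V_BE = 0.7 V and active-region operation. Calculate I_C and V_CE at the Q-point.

I_C ≈ 6.8 mA, V_CE ≈ 2.4 V

Thevenize the base divider: V_Th = V_CC·R_2/(R_1+R_2) = 9.7×6.8/18.8 = 3.51 V, R_Th = R_1‖R_2 = 4.34 kΩ.
Base-emitter loop: V_Th = I_B·R_Th + V_BE + (β+1)I_B·R_E, so I_B = (3.51 − 0.7) / (4.34 + 201×0.39) = 0.0339 mA.
I_C = β·I_B = 200×0.0339 = 6.79 mA, and I_E = (β+1)I_B = 6.82 mA.
V_CE = V_CC − I_C·R_C − I_E·R_E = 9.7 − 6.79×0.68 − 6.82×0.39 = 2.42 V.
V_CE = 2.42 V > 0.2 V confirms active-region operation.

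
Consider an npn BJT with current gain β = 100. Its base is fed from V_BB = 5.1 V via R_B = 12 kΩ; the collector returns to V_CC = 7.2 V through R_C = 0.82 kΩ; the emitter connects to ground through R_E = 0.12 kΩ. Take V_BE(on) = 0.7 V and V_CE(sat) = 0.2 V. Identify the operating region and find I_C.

saturation; I_C ≈ 7.4 mA

Assume active: I_B = (5.1 − 0.7)/(12 + 101×0.12) = 0.182 mA, I_C = β·I_B = 18.2 mA.
Then V_CE = 7.2 − 18.2×0.82 − 18.4×0.12 = -9.97 V < 0.2 V — the active assumption fails.
Re-solve with V_CE = 0.2 V. KCL at the emitter: V_E/R_E = (V_BB−0.7−V_E)/R_B + (V_CC−0.2−V_E)/R_C, giving V_E = 0.924 V.
I_C = (V_CC − 0.2 − V_E)/R_C = (7 − 0.924)/0.82 = 7.41 mA.
Check: I_B = (4.4 − 0.924)/12 = 0.29 mA, and β·I_B = 29 mA > I_C, confirming saturation.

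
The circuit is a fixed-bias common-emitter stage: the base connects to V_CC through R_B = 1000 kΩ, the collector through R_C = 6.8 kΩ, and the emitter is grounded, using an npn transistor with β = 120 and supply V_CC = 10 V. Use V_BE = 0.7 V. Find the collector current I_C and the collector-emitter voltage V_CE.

I_C ≈ 1.1 mA, V_CE ≈ 2.4 V

Base loop: V_CC = I_B·R_B + V_BE, so I_B = (10 − 0.7)/1000 kΩ = 0.0093 mA.
In the active region I_C = β·I_B = 120 × 0.0093 = 1.12 mA.
Collector loop: V_CE = V_CC − I_C·R_C = 10 − 1.12×6.8 = 2.41 V.
Since V_CE = 2.41 V > V_CE(sat) ≈ 0.2 V, the transistor is in the active region as assumed.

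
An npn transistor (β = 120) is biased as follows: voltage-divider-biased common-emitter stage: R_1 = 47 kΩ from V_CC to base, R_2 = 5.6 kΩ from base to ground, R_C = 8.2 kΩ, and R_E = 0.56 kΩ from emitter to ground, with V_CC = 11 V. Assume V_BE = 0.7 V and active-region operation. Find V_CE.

V_CE ≈ 4.2 V

Thevenize the base divider: V_Th = V_CC·R_2/(R_1+R_2) = 11×5.6/52.6 = 1.17 V, R_Th = R_1‖R_2 = 5 kΩ.
Base-emitter loop: V_Th = I_B·R_Th + V_BE + (β+1)I_B·R_E, so I_B = (1.17 − 0.7) / (5 + 121×0.56) = 0.00647 mA.
I_C = β·I_B = 120×0.00647 = 0.777 mA, and I_E = (β+1)I_B = 0.783 mA.
V_CE = V_CC − I_C·R_C − I_E·R_E = 11 − 0.777×8.2 − 0.783×0.56 = 4.19 V.
V_CE = 4.19 V > 0.2 V confirms active-region operation.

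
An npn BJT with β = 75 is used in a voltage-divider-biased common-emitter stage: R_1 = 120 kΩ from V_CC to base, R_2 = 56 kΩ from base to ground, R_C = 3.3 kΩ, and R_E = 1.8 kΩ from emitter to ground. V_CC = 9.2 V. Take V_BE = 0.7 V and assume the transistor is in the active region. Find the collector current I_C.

I_C ≈ 0.95 mA

Thevenize the base divider: V_Th = V_CC·R_2/(R_1+R_2) = 9.2×56/176 = 2.93 V, R_Th = R_1‖R_2 = 38.2 kΩ.
Base-emitter loop: V_Th = I_B·R_Th + V_BE + (β+1)I_B·R_E, so I_B = (2.93 − 0.7) / (38.2 + 76×1.8) = 0.0127 mA.
I_C = β·I_B = 75×0.0127 = 0.955 mA, and I_E = (β+1)I_B = 0.967 mA.
V_CE = V_CC − I_C·R_C − I_E·R_E = 9.2 − 0.955×3.3 − 0.967×1.8 = 4.31 V.
V_CE = 4.31 V > 0.2 V confirms active-region operation.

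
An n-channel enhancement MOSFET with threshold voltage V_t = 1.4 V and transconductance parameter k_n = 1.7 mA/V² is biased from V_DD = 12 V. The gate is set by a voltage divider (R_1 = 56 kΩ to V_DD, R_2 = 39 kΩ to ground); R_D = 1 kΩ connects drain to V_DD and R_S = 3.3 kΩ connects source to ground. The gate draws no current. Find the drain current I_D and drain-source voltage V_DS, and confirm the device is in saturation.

V_G = V_DD·R_2/(R_1+R_2) = 12×39/95 = 4.93 V.
Assume saturation: I_D = (k_n/2)(V_GS − V_t)² with V_GS = V_G − I_D·R_S = 4.93 − 3.3·I_D.
Substituting gives 9.26·I_D² − 20.8·I_D + 10.6 = 0, with roots I_D = 0.779 or 1.47 mA.
The root I_D = 1.47 mA gives V_GS = 0.0864 V ≤ V_t, so take I_D = 0.779 mA.
Then V_GS = 2.36 V and V_DS = V_DD − I_D(R_D+R_S) = 12 − 0.779×4.3 = 8.65 V.
Saturation requires V_DS ≥ V_GS − V_t = 0.957 V; 8.65 ≥ 0.957 ✓.

I_D ≈ 0.78 mA, V_DS ≈ 8.7 V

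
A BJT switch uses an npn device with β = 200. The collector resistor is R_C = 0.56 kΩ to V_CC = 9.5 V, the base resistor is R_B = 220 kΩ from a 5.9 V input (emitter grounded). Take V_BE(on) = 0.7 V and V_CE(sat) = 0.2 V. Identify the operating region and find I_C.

Assume active. Base-emitter loop: I_B = (V_BB − V_BE)/R_B = (5.9 − 0.7)/220 = 0.0236 mA.
I_C = β·I_B = 200×0.0236 = 4.73 mA.
V_CE = V_CC − I_C·R_C = 9.5 − 4.73×0.56 = 6.85 V > V_CE(sat), so the active-region assumption holds.

active; I_C ≈ 4.7 mA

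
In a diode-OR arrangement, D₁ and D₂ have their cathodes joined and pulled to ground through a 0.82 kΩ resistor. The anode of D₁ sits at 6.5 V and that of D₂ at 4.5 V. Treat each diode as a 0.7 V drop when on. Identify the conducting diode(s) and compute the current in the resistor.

Only D₁ conducts; I_R ≈ 7.1 mA

Assume both conduct. Then node N would need to be at both 6.5−0.7 = 5.8 V and 4.5−0.7 = 3.8 V, which is impossible.
Assume only D₁ conducts: V_N = 6.5 − 0.7 = 5.8 V, so I_R = 5.8/0.82 = 7.07 mA.
Check D₂: its anode-to-cathode voltage is 4.5 − 5.8 = -1.3 V < 0.7 V, so it is off. The assumption is consistent.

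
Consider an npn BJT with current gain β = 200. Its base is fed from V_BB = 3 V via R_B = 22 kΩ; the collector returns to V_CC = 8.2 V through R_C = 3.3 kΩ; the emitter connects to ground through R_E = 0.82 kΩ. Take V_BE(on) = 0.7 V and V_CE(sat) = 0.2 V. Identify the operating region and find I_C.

Assume active: I_B = (3 − 0.7)/(22 + 201×0.82) = 0.0123 mA, I_C = β·I_B = 2.46 mA.
Then V_CE = 8.2 − 2.46×3.3 − 2.47×0.82 = -1.95 V < 0.2 V — the active assumption fails.
Re-solve with V_CE = 0.2 V. KCL at the emitter: V_E/R_E = (V_BB−0.7−V_E)/R_B + (V_CC−0.2−V_E)/R_C, giving V_E = 1.61 V.
I_C = (V_CC − 0.2 − V_E)/R_C = (8 − 1.61)/3.3 = 1.94 mA.
Check: I_B = (2.3 − 1.61)/22 = 0.0312 mA, and β·I_B = 6.25 mA > I_C, confirming saturation.

saturation; I_C ≈ 1.9 mA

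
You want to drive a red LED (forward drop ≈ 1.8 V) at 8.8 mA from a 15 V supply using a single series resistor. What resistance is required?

The resistor drops V_S − V_D = 15 − 1.8 = 13.2 V at 8.8 mA.
R = 13.2 V / 8.8 mA = 1.5 kΩ.

R ≈ 1.5 kΩ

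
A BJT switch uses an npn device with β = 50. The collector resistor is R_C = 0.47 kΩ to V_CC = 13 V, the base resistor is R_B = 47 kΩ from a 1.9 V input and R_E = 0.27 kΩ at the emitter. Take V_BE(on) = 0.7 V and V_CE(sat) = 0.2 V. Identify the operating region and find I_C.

active; I_C ≈ 0.99 mA

Assume active. Base-emitter loop: I_B = (V_BB − V_BE)/(R_B + (β+1)R_E) = (1.9 − 0.7)/(47 + 51×0.27) = 0.0197 mA.
I_C = β·I_B = 50×0.0197 = 0.987 mA.
V_CE = V_CC − I_C·R_C − I_E·R_E = 13 − 0.987×0.47 − 1.01×0.27 = 12.3 V > V_CE(sat), so the active-region assumption holds.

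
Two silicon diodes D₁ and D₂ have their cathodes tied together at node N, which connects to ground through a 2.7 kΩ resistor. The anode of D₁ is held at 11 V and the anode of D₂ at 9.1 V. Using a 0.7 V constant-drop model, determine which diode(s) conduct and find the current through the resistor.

Assume both conduct. Then node N would need to be at both 11−0.7 = 10.3 V and 9.1−0.7 = 8.4 V, which is impossible.
Assume only D₁ conducts: V_N = 11 − 0.7 = 10.3 V, so I_R = 10.3/2.7 = 3.81 mA.
Check D₂: its anode-to-cathode voltage is 9.1 − 10.3 = -1.2 V < 0.7 V, so it is off. The assumption is consistent.

Only D₁ conducts; I_R ≈ 3.8 mA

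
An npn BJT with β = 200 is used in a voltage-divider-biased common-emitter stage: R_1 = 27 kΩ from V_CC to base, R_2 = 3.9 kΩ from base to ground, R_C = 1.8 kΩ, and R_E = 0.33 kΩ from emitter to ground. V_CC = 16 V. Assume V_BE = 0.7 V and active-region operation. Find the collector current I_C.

I_C ≈ 3.8 mA

Thevenize the base divider: V_Th = V_CC·R_2/(R_1+R_2) = 16×3.9/30.9 = 2.02 V, R_Th = R_1‖R_2 = 3.41 kΩ.
Base-emitter loop: V_Th = I_B·R_Th + V_BE + (β+1)I_B·R_E, so I_B = (2.02 − 0.7) / (3.41 + 201×0.33) = 0.0189 mA.
I_C = β·I_B = 200×0.0189 = 3.78 mA, and I_E = (β+1)I_B = 3.8 mA.
V_CE = V_CC − I_C·R_C − I_E·R_E = 16 − 3.78×1.8 − 3.8×0.33 = 7.93 V.
V_CE = 7.93 V > 0.2 V confirms active-region operation.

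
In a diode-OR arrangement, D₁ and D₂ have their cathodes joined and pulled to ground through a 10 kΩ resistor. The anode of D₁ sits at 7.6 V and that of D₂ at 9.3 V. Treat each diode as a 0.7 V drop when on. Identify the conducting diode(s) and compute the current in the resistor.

Assume both conduct. Then node N would need to be at both 7.6−0.7 = 6.9 V and 9.3−0.7 = 8.6 V, which is impossible.
Assume only D₂ conducts: V_N = 9.3 − 0.7 = 8.6 V, so I_R = 8.6/10 = 0.86 mA.
Check D₁: its anode-to-cathode voltage is 7.6 − 8.6 = -1 V < 0.7 V, so it is off. The assumption is consistent.

Only D₂ conducts; I_R ≈ 0.86 mA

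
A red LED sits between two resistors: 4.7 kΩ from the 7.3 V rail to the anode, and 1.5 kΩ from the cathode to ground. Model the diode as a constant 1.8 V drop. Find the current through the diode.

I ≈ 0.89 mA

The two resistors are in series with the diode, so KVL gives 7.3 = I·4.7 + 1.8 + I·1.5.
I = (7.3 − 1.8) / (4.7 + 1.5) kΩ = 5.5 / 6.2 = 0.887 mA.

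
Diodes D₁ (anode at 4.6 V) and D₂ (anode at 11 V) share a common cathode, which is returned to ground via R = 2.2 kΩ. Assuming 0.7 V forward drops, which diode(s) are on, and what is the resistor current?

Only D₂ conducts; I_R ≈ 4.7 mA

Assume both conduct. Then node N would need to be at both 4.6−0.7 = 3.9 V and 11−0.7 = 10.3 V, which is impossible.
Assume only D₂ conducts: V_N = 11 − 0.7 = 10.3 V, so I_R = 10.3/2.2 = 4.68 mA.
Check D₁: its anode-to-cathode voltage is 4.6 − 10.3 = -5.7 V < 0.7 V, so it is off. The assumption is consistent.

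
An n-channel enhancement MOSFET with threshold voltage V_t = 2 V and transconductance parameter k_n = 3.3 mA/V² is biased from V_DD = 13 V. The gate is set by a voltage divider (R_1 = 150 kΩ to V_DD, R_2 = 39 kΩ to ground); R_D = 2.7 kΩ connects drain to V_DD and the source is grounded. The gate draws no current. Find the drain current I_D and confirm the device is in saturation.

I_D ≈ 0.77 mA

V_G = V_DD·R_2/(R_1+R_2) = 13×39/189 = 2.68 V. With the source grounded, V_GS = V_G = 2.68 V.
Assume saturation: I_D = (k_n/2)(V_GS − V_t)² = (3.3/2)×(2.68 − 2)² = 1.65×0.683² = 0.769 mA.
V_DS = V_DD − I_D·R_D = 13 − 0.769×2.7 = 10.9 V.
Saturation requires V_DS ≥ V_GS − V_t = 0.683 V; 10.9 ≥ 0.683 ✓.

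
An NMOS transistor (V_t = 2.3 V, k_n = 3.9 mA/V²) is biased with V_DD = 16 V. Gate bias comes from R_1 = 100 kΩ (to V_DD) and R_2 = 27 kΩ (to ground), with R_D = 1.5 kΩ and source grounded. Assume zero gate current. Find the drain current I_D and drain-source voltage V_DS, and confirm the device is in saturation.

I_D ≈ 2.4 mA, V_DS ≈ 12 V

V_G = V_DD·R_2/(R_1+R_2) = 16×27/127 = 3.4 V. With the source grounded, V_GS = V_G = 3.4 V.
Assume saturation: I_D = (k_n/2)(V_GS − V_t)² = (3.9/2)×(3.4 − 2.3)² = 1.95×1.1² = 2.37 mA.
V_DS = V_DD − I_D·R_D = 16 − 2.37×1.5 = 12.5 V.
Saturation requires V_DS ≥ V_GS − V_t = 1.1 V; 12.5 ≥ 1.1 ✓.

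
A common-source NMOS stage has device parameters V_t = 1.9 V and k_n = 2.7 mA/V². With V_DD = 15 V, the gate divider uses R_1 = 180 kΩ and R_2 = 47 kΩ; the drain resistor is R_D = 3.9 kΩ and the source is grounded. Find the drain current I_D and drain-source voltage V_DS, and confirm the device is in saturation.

V_G = V_DD·R_2/(R_1+R_2) = 15×47/227 = 3.11 V. With the source grounded, V_GS = V_G = 3.11 V.
Assume saturation: I_D = (k_n/2)(V_GS − V_t)² = (2.7/2)×(3.11 − 1.9)² = 1.35×1.21² = 1.96 mA.
V_DS = V_DD − I_D·R_D = 15 − 1.96×3.9 = 7.35 V.
Saturation requires V_DS ≥ V_GS − V_t = 1.21 V; 7.35 ≥ 1.21 ✓.

I_D ≈ 2 mA, V_DS ≈ 7.3 V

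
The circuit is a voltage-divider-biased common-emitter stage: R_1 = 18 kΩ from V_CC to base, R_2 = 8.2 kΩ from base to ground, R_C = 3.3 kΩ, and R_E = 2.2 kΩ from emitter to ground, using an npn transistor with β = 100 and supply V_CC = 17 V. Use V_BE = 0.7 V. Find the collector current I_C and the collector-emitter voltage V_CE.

I_C ≈ 2 mA, V_CE ≈ 5.8 V

Thevenize the base divider: V_Th = V_CC·R_2/(R_1+R_2) = 17×8.2/26.2 = 5.32 V, R_Th = R_1‖R_2 = 5.63 kΩ.
Base-emitter loop: V_Th = I_B·R_Th + V_BE + (β+1)I_B·R_E, so I_B = (5.32 − 0.7) / (5.63 + 101×2.2) = 0.0203 mA.
I_C = β·I_B = 100×0.0203 = 2.03 mA, and I_E = (β+1)I_B = 2.05 mA.
V_CE = V_CC − I_C·R_C − I_E·R_E = 17 − 2.03×3.3 − 2.05×2.2 = 5.8 V.
V_CE = 5.8 V > 0.2 V confirms active-region operation.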